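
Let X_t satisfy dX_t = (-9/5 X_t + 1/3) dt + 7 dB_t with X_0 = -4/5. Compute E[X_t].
E[X_t] = 5/27 - 133*exp(-9*t/5)/135

Taking expectations and using E[dB_t] = 0, the mean m(t) = E[X_t] satisfies the ODE m'(t) = a m(t) + b with m(0) = x_0. With a = -9/5, b = 1/3, x_0 = -4/5, the solution is
  m(t) = x_0 * exp(a t) + (b/a) * (exp(a t) - 1)
       = (-4/5) * exp((-9/5) t) + ((1/3)/(-9/5)) * (exp((-9/5) t) - 1)
       = 5/27 - 133*exp(-9*t/5)/135.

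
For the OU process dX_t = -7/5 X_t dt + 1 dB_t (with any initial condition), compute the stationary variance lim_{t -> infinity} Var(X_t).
lim Var(X_t) = 5/14

The OU SDE dX = -theta X dt + sigma dB admits the integrating factor exp(theta t): d(exp(theta t) X_t) = sigma exp(theta t) dB_t. Integrating from 0 to t gives X_t = x_0 * exp(-theta t) + sigma * int_0^t exp(-theta (t-s)) dB_s for any initial x_0. The Itô integral has variance (by the Itô isometry) sigma^2 * int_0^t exp(-2 theta (t - s)) ds = sigma^2 * (1 - exp(-2 theta t)) / (2 theta), independent of x_0.
With theta = 7/5, sigma = 1:
  Var(X_t) = (1)^2 * (1 - exp(-2*7/5 t)) / (2 * 7/5) = 5/14 - 5*exp(-14*t/5)/14.
As t -> infinity, exp(-2*7/5 t) -> 0, so the stationary variance is sigma^2 / (2 theta) = 5/14.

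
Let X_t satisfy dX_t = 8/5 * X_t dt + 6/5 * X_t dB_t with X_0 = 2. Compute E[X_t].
E[X_t] = 2*exp(8*t/5)

For GBM dX = mu X dt + sigma X dB with X_0 = x_0, apply Itô to Y = log X: dY = (mu - sigma^2/2) dt + sigma dB, so Y_t = log(x_0) + (mu - sigma^2/2) t + sigma B_t and hence X_t = x_0 * exp((mu - sigma^2/2) t + sigma B_t).
With mu = 8/5, sigma = 6/5, x_0 = 2, this gives:
  X_t = 2 * exp((22/25) * t + (6/5) * B_t).
Since sigma*B_t ~ Normal(0, sigma^2 t), E[exp(sigma*B_t)] = exp(sigma^2 t / 2); so E[X_t] = x_0 * exp((mu - sigma^2/2) t) * exp(sigma^2 t / 2) = x_0 * exp(mu t) = 2*exp(8*t/5).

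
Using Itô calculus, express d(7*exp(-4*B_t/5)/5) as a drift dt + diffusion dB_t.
d(7*exp(-4*B_t/5)/5) = (56*exp(-4*B_t/5)/125) dt + (-28*exp(-4*B_t/5)/25) dB_t

Itô's formula for f(B_t) gives d f(B_t) = f'(B_t) dB_t + (1/2) f''(B_t) dt. Compute derivatives of f(x) = 7*exp(-4*x/5)/5:
  f'(x)  = -28*exp(-4*x/5)/25
  f''(x) = 112*exp(-4*x/5)/125
Substitute x = B_t and multiply the f'' term by 1/2:
  drift     = (1/2) * (112*exp(-4*x/5)/125) evaluated at B_t = 56*exp(-4*B_t/5)/125
  diffusion = (-28*exp(-4*x/5)/25) evaluated at B_t = -28*exp(-4*B_t/5)/25
Therefore d(7*exp(-4*B_t/5)/5) = (56*exp(-4*B_t/5)/125) dt + (-28*exp(-4*B_t/5)/25) dB_t.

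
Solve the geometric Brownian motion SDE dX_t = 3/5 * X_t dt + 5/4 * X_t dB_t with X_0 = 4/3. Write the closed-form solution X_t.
X_t = 4/3 * exp((-29/160) * t + (5/4) * B_t)

For GBM dX = mu X dt + sigma X dB with X_0 = x_0, apply Itô to Y = log X: dY = (mu - sigma^2/2) dt + sigma dB, so Y_t = log(x_0) + (mu - sigma^2/2) t + sigma B_t and hence X_t = x_0 * exp((mu - sigma^2/2) t + sigma B_t).
With mu = 3/5, sigma = 5/4, x_0 = 4/3, this gives:
  X_t = 4/3 * exp((-29/160) * t + (5/4) * B_t).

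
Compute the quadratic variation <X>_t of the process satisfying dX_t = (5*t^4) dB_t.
<X>_t = 25*t^9/9

For an Itô process dX_t = a(t) dt + b(t) dB_t, the quadratic variation is <X>_t = int_0^t b(s)^2 ds (the drift term does not contribute). Here b(s) = 5*s^4, so
  b(s)^2 = 25*s^8.
Integrating from 0 to t:
  <X>_t = int_0^t (25*s^8) ds = 25*t^9/9.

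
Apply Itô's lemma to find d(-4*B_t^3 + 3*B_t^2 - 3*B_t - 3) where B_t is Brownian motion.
d(-4*B_t^3 + 3*B_t^2 - 3*B_t - 3) = (3 - 12*B_t) dt + (-12*B_t^2 + 6*B_t - 3) dB_t

Itô's formula for f(B_t) gives d f(B_t) = f'(B_t) dB_t + (1/2) f''(B_t) dt. Compute derivatives of f(x) = -4*x^3 + 3*x^2 - 3*x - 3:
  f'(x)  = -12*x^2 + 6*x - 3
  f''(x) = 6 - 24*x
Substitute x = B_t and multiply the f'' term by 1/2:
  drift     = (1/2) * (6 - 24*x) evaluated at B_t = 3 - 12*B_t
  diffusion = (-12*x^2 + 6*x - 3) evaluated at B_t = -12*B_t^2 + 6*B_t - 3
Therefore d(-4*B_t^3 + 3*B_t^2 - 3*B_t - 3) = (3 - 12*B_t) dt + (-12*B_t^2 + 6*B_t - 3) dB_t.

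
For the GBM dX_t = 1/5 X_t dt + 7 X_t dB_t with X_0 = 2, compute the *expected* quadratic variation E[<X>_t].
E[<X>_t] = 980*exp(247*t/5)/247 - 980/247

<X>_t = int_0^t (7 * X_s)^2 ds. Taking expectation inside the integral: E[<X>_t] = 7^2 * int_0^t E[X_s^2] ds. For GBM, E[X_s^2] = x_0^2 * exp((2 mu + sigma^2) s). Integrating:
  E[<X>_t] = 7^2 * 2^2 * (exp((2*(1/5) + 7^2) t) - 1) / (2*(1/5) + 7^2)
           = 7^2 * 2^2 * (exp((247/5) t) - 1) / (247/5) = 980*exp(247*t/5)/247 - 980/247.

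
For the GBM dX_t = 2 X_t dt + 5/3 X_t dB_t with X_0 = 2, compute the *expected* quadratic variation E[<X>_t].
E[<X>_t] = 100*exp(61*t/9)/61 - 100/61

<X>_t = int_0^t ((5/3) * X_s)^2 ds. Taking expectation inside the integral: E[<X>_t] = (5/3)^2 * int_0^t E[X_s^2] ds. For GBM, E[X_s^2] = x_0^2 * exp((2 mu + sigma^2) s). Integrating:
  E[<X>_t] = (5/3)^2 * 2^2 * (exp((2*2 + (5/3)^2) t) - 1) / (2*2 + (5/3)^2)
           = (5/3)^2 * 2^2 * (exp((61/9) t) - 1) / (61/9) = 100*exp(61*t/9)/61 - 100/61.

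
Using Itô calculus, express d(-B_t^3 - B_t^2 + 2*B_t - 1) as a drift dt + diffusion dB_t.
d(-B_t^3 - B_t^2 + 2*B_t - 1) = (-3*B_t - 1) dt + (-3*B_t^2 - 2*B_t + 2) dB_t

Itô's formula for f(B_t) gives d f(B_t) = f'(B_t) dB_t + (1/2) f''(B_t) dt. Compute derivatives of f(x) = -x^3 - x^2 + 2*x - 1:
  f'(x)  = -3*x^2 - 2*x + 2
  f''(x) = -6*x - 2
Substitute x = B_t and multiply the f'' term by 1/2:
  drift     = (1/2) * (-6*x - 2) evaluated at B_t = -3*B_t - 1
  diffusion = (-3*x^2 - 2*x + 2) evaluated at B_t = -3*B_t^2 - 2*B_t + 2
Therefore d(-B_t^3 - B_t^2 + 2*B_t - 1) = (-3*B_t - 1) dt + (-3*B_t^2 - 2*B_t + 2) dB_t.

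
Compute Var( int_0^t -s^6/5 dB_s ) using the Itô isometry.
Var = t^13/325

The Itô integral of a deterministic integrand f(s) has mean 0 because each increment f(s) * (B_{s+ds} - B_s) has mean 0. By the Itô isometry:
  Var( int_0^t f(s) dB_s ) = E[ (int_0^t f(s) dB_s)^2 ] = int_0^t f(s)^2 ds.
Here f(s) = -s^6/5, so f(s)^2 = s^12/25. Integrate:
  int_0^t (s^12/25) ds = t^13/325.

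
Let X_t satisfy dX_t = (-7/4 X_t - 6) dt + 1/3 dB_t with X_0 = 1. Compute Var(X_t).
Var(X_t) = 2/63 - 2*exp(-7*t/2)/63

The variance V(t) = Var(X_t) satisfies V'(t) = 2 a V(t) + c^2 with V(0) = 0 (drift coefficient is linear in X, diffusion is constant). With a = -7/4, c = 1/3, the solution is
  V(t) = (c^2 / (2 a)) * (exp(2 a t) - 1)
       = ((1/3)^2 / (2*(-7/4))) * (exp((-7/2) t) - 1)
       = 2/63 - 2*exp(-7*t/2)/63.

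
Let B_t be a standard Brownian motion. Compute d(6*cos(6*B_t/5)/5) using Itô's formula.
d(6*cos(6*B_t/5)/5) = (-108*cos(6*B_t/5)/125) dt + (-36*sin(6*B_t/5)/25) dB_t

Itô's formula for f(B_t) gives d f(B_t) = f'(B_t) dB_t + (1/2) f''(B_t) dt. Compute derivatives of f(x) = 6*cos(6*x/5)/5:
  f'(x)  = -36*sin(6*x/5)/25
  f''(x) = -216*cos(6*x/5)/125
Substitute x = B_t and multiply the f'' term by 1/2:
  drift     = (1/2) * (-216*cos(6*x/5)/125) evaluated at B_t = -108*cos(6*B_t/5)/125
  diffusion = (-36*sin(6*x/5)/25) evaluated at B_t = -36*sin(6*B_t/5)/25
Therefore d(6*cos(6*B_t/5)/5) = (-108*cos(6*B_t/5)/125) dt + (-36*sin(6*B_t/5)/25) dB_t.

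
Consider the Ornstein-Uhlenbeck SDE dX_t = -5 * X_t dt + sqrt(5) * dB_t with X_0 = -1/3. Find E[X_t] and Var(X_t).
E[X_t] = -exp(-5*t)/3; Var(X_t) = 1/2 - exp(-10*t)/2

The OU SDE dX = -theta X dt + sigma dB admits the integrating factor exp(theta t): d(exp(theta t) X_t) = sigma exp(theta t) dB_t. Integrating from 0 to t:
  X_t = x_0 * exp(-theta t) + sigma * int_0^t exp(-theta (t-s)) dB_s.
The Itô integral has mean 0 and (by the Itô isometry) variance sigma^2 * int_0^t exp(-2 theta (t - s)) ds = sigma^2 * (1 - exp(-2 theta t)) / (2 theta).
With theta = 5, sigma = sqrt(5), x_0 = -1/3:
  E[X_t] = -1/3 * exp(-5 t) = -exp(-5*t)/3
  Var(X_t) = (sqrt(5))^2 * (1 - exp(-2*5 t)) / (2 * 5) = 1/2 - exp(-10*t)/2.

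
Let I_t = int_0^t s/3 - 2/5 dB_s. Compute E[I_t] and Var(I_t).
E[I_t] = 0; Var(I_t) = t*(25*t^2 - 90*t + 108)/675

The Itô integral of a deterministic integrand f(s) has mean 0 because each increment f(s) * (B_{s+ds} - B_s) has mean 0. By the Itô isometry:
  Var( int_0^t f(s) dB_s ) = E[ (int_0^t f(s) dB_s)^2 ] = int_0^t f(s)^2 ds.
Here f(s) = s/3 - 2/5, so f(s)^2 = (5*s - 6)^2/225. Integrate:
  int_0^t ((5*s - 6)^2/225) ds = t*(25*t^2 - 90*t + 108)/675.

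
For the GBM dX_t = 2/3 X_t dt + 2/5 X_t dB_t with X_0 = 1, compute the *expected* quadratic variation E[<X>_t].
E[<X>_t] = 3*exp(112*t/75)/28 - 3/28

<X>_t = int_0^t ((2/5) * X_s)^2 ds. Taking expectation inside the integral: E[<X>_t] = (2/5)^2 * int_0^t E[X_s^2] ds. For GBM, E[X_s^2] = x_0^2 * exp((2 mu + sigma^2) s). Integrating:
  E[<X>_t] = (2/5)^2 * 1^2 * (exp((2*(2/3) + (2/5)^2) t) - 1) / (2*(2/3) + (2/5)^2)
           = (2/5)^2 * 1^2 * (exp((112/75) t) - 1) / (112/75) = 3*exp(112*t/75)/28 - 3/28.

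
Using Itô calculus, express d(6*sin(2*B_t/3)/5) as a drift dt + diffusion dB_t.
d(6*sin(2*B_t/3)/5) = (-4*sin(2*B_t/3)/15) dt + (4*cos(2*B_t/3)/5) dB_t

Itô's formula for f(B_t) gives d f(B_t) = f'(B_t) dB_t + (1/2) f''(B_t) dt. Compute derivatives of f(x) = 6*sin(2*x/3)/5:
  f'(x)  = 4*cos(2*x/3)/5
  f''(x) = -8*sin(2*x/3)/15
Substitute x = B_t and multiply the f'' term by 1/2:
  drift     = (1/2) * (-8*sin(2*x/3)/15) evaluated at B_t = -4*sin(2*B_t/3)/15
  diffusion = (4*cos(2*x/3)/5) evaluated at B_t = 4*cos(2*B_t/3)/5
Therefore d(6*sin(2*B_t/3)/5) = (-4*sin(2*B_t/3)/15) dt + (4*cos(2*B_t/3)/5) dB_t.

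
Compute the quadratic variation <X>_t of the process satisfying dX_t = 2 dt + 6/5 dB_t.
<X>_t = 36*t/25

For an Itô process dX_t = a(t) dt + b(t) dB_t, the quadratic variation is <X>_t = int_0^t b(s)^2 ds (the drift term does not contribute). Here b(s) = 6/5, so
  b(s)^2 = 36/25.
Integrating from 0 to t:
  <X>_t = int_0^t (36/25) ds = 36*t/25.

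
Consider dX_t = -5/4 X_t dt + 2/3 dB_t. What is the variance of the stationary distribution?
lim Var(X_t) = 8/45

The OU SDE dX = -theta X dt + sigma dB admits the integrating factor exp(theta t): d(exp(theta t) X_t) = sigma exp(theta t) dB_t. Integrating from 0 to t gives X_t = x_0 * exp(-theta t) + sigma * int_0^t exp(-theta (t-s)) dB_s for any initial x_0. The Itô integral has variance (by the Itô isometry) sigma^2 * int_0^t exp(-2 theta (t - s)) ds = sigma^2 * (1 - exp(-2 theta t)) / (2 theta), independent of x_0.
With theta = 5/4, sigma = 2/3:
  Var(X_t) = (2/3)^2 * (1 - exp(-2*5/4 t)) / (2 * 5/4) = 8/45 - 8*exp(-5*t/2)/45.
As t -> infinity, exp(-2*5/4 t) -> 0, so the stationary variance is sigma^2 / (2 theta) = 8/45.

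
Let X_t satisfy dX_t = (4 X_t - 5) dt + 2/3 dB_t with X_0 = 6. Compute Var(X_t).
Var(X_t) = exp(8*t)/18 - 1/18

The variance V(t) = Var(X_t) satisfies V'(t) = 2 a V(t) + c^2 with V(0) = 0 (drift coefficient is linear in X, diffusion is constant). With a = 4, c = 2/3, the solution is
  V(t) = (c^2 / (2 a)) * (exp(2 a t) - 1)
       = ((2/3)^2 / (2*4)) * (exp(8 t) - 1)
       = exp(8*t)/18 - 1/18.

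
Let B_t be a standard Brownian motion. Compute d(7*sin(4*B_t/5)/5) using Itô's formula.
d(7*sin(4*B_t/5)/5) = (-56*sin(4*B_t/5)/125) dt + (28*cos(4*B_t/5)/25) dB_t

Itô's formula for f(B_t) gives d f(B_t) = f'(B_t) dB_t + (1/2) f''(B_t) dt. Compute derivatives of f(x) = 7*sin(4*x/5)/5:
  f'(x)  = 28*cos(4*x/5)/25
  f''(x) = -112*sin(4*x/5)/125
Substitute x = B_t and multiply the f'' term by 1/2:
  drift     = (1/2) * (-112*sin(4*x/5)/125) evaluated at B_t = -56*sin(4*B_t/5)/125
  diffusion = (28*cos(4*x/5)/25) evaluated at B_t = 28*cos(4*B_t/5)/25
Therefore d(7*sin(4*B_t/5)/5) = (-56*sin(4*B_t/5)/125) dt + (28*cos(4*B_t/5)/25) dB_t.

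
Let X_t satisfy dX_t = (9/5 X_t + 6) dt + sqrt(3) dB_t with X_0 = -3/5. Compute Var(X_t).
Var(X_t) = 5*exp(18*t/5)/6 - 5/6

The variance V(t) = Var(X_t) satisfies V'(t) = 2 a V(t) + c^2 with V(0) = 0 (drift coefficient is linear in X, diffusion is constant). With a = 9/5, c = sqrt(3), the solution is
  V(t) = (c^2 / (2 a)) * (exp(2 a t) - 1)
       = (sqrt(3)^2 / (2*(9/5))) * (exp((18/5) t) - 1)
       = 5*exp(18*t/5)/6 - 5/6.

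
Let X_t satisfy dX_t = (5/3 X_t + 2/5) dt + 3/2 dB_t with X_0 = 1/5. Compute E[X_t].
E[X_t] = 11*exp(5*t/3)/25 - 6/25

Taking expectations and using E[dB_t] = 0, the mean m(t) = E[X_t] satisfies the ODE m'(t) = a m(t) + b with m(0) = x_0. With a = 5/3, b = 2/5, x_0 = 1/5, the solution is
  m(t) = x_0 * exp(a t) + (b/a) * (exp(a t) - 1)
       = (1/5) * exp((5/3) t) + ((2/5)/(5/3)) * (exp((5/3) t) - 1)
       = 11*exp(5*t/3)/25 - 6/25.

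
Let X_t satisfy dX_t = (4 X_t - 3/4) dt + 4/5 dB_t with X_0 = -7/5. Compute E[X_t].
E[X_t] = 3/16 - 127*exp(4*t)/80

Taking expectations and using E[dB_t] = 0, the mean m(t) = E[X_t] satisfies the ODE m'(t) = a m(t) + b with m(0) = x_0. With a = 4, b = -3/4, x_0 = -7/5, the solution is
  m(t) = x_0 * exp(a t) + (b/a) * (exp(a t) - 1)
       = (-7/5) * exp(4 t) + ((-3/4)/4) * (exp(4 t) - 1)
       = 3/16 - 127*exp(4*t)/80.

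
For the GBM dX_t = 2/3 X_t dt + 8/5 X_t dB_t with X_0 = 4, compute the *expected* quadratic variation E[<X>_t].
E[<X>_t] = 768*exp(292*t/75)/73 - 768/73

<X>_t = int_0^t ((8/5) * X_s)^2 ds. Taking expectation inside the integral: E[<X>_t] = (8/5)^2 * int_0^t E[X_s^2] ds. For GBM, E[X_s^2] = x_0^2 * exp((2 mu + sigma^2) s). Integrating:
  E[<X>_t] = (8/5)^2 * 4^2 * (exp((2*(2/3) + (8/5)^2) t) - 1) / (2*(2/3) + (8/5)^2)
           = (8/5)^2 * 4^2 * (exp((292/75) t) - 1) / (292/75) = 768*exp(292*t/75)/73 - 768/73.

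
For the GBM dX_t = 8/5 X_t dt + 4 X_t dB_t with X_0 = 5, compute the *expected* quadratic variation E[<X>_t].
E[<X>_t] = 125*exp(96*t/5)/6 - 125/6

<X>_t = int_0^t (4 * X_s)^2 ds. Taking expectation inside the integral: E[<X>_t] = 4^2 * int_0^t E[X_s^2] ds. For GBM, E[X_s^2] = x_0^2 * exp((2 mu + sigma^2) s). Integrating:
  E[<X>_t] = 4^2 * 5^2 * (exp((2*(8/5) + 4^2) t) - 1) / (2*(8/5) + 4^2)
           = 4^2 * 5^2 * (exp((96/5) t) - 1) / (96/5) = 125*exp(96*t/5)/6 - 125/6.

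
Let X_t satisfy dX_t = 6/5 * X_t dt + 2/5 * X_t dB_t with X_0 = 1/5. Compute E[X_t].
E[X_t] = exp(6*t/5)/5

For GBM dX = mu X dt + sigma X dB with X_0 = x_0, apply Itô to Y = log X: dY = (mu - sigma^2/2) dt + sigma dB, so Y_t = log(x_0) + (mu - sigma^2/2) t + sigma B_t and hence X_t = x_0 * exp((mu - sigma^2/2) t + sigma B_t).
With mu = 6/5, sigma = 2/5, x_0 = 1/5, this gives:
  X_t = 1/5 * exp((28/25) * t + (2/5) * B_t).
Since sigma*B_t ~ Normal(0, sigma^2 t), E[exp(sigma*B_t)] = exp(sigma^2 t / 2); so E[X_t] = x_0 * exp((mu - sigma^2/2) t) * exp(sigma^2 t / 2) = x_0 * exp(mu t) = exp(6*t/5)/5.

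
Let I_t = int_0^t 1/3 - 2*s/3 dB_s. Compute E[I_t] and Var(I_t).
E[I_t] = 0; Var(I_t) = t*(4*t^2 - 6*t + 3)/27

The Itô integral of a deterministic integrand f(s) has mean 0 because each increment f(s) * (B_{s+ds} - B_s) has mean 0. By the Itô isometry:
  Var( int_0^t f(s) dB_s ) = E[ (int_0^t f(s) dB_s)^2 ] = int_0^t f(s)^2 ds.
Here f(s) = 1/3 - 2*s/3, so f(s)^2 = (2*s - 1)^2/9. Integrate:
  int_0^t ((2*s - 1)^2/9) ds = t*(4*t^2 - 6*t + 3)/27.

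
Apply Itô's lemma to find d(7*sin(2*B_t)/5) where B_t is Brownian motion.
d(7*sin(2*B_t)/5) = (-14*sin(2*B_t)/5) dt + (14*cos(2*B_t)/5) dB_t

Itô's formula for f(B_t) gives d f(B_t) = f'(B_t) dB_t + (1/2) f''(B_t) dt. Compute derivatives of f(x) = 7*sin(2*x)/5:
  f'(x)  = 14*cos(2*x)/5
  f''(x) = -28*sin(2*x)/5
Substitute x = B_t and multiply the f'' term by 1/2:
  drift     = (1/2) * (-28*sin(2*x)/5) evaluated at B_t = -14*sin(2*B_t)/5
  diffusion = (14*cos(2*x)/5) evaluated at B_t = 14*cos(2*B_t)/5
Therefore d(7*sin(2*B_t)/5) = (-14*sin(2*B_t)/5) dt + (14*cos(2*B_t)/5) dB_t.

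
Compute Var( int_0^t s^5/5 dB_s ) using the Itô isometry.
Var = t^11/275

The Itô integral of a deterministic integrand f(s) has mean 0 because each increment f(s) * (B_{s+ds} - B_s) has mean 0. By the Itô isometry:
  Var( int_0^t f(s) dB_s ) = E[ (int_0^t f(s) dB_s)^2 ] = int_0^t f(s)^2 ds.
Here f(s) = s^5/5, so f(s)^2 = s^10/25. Integrate:
  int_0^t (s^10/25) ds = t^11/275.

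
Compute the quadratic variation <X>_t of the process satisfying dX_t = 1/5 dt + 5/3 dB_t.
<X>_t = 25*t/9

For an Itô process dX_t = a(t) dt + b(t) dB_t, the quadratic variation is <X>_t = int_0^t b(s)^2 ds (the drift term does not contribute). Here b(s) = 5/3, so
  b(s)^2 = 25/9.
Integrating from 0 to t:
  <X>_t = int_0^t (25/9) ds = 25*t/9.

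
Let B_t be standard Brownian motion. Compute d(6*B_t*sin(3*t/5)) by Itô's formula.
d(6*B_t*sin(3*t/5)) = (18*B_t*cos(3*t/5)/5) dt + (6*sin(3*t/5)) dB_t

Itô's formula for f(t, x): d f(t, B_t) = (f_t + (1/2) f_xx) dt + f_x dB_t. Compute partials of f(t, x) = 6*x*sin(3*t/5):
  f_t(t,x)  = 18*x*cos(3*t/5)/5
  f_x(t,x)  = 6*sin(3*t/5)
  f_xx(t,x) = 0
Assemble drift = f_t + (1/2) f_xx = 18*x*cos(3*t/5)/5 and diffusion = f_x = 6*sin(3*t/5). Substituting x = B_t:
  d(6*B_t*sin(3*t/5)) = (18*B_t*cos(3*t/5)/5) dt + (6*sin(3*t/5)) dB_t.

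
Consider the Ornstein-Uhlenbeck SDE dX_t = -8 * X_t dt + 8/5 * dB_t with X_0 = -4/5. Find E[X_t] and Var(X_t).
E[X_t] = -4*exp(-8*t)/5; Var(X_t) = 4/25 - 4*exp(-16*t)/25

The OU SDE dX = -theta X dt + sigma dB admits the integrating factor exp(theta t): d(exp(theta t) X_t) = sigma exp(theta t) dB_t. Integrating from 0 to t:
  X_t = x_0 * exp(-theta t) + sigma * int_0^t exp(-theta (t-s)) dB_s.
The Itô integral has mean 0 and (by the Itô isometry) variance sigma^2 * int_0^t exp(-2 theta (t - s)) ds = sigma^2 * (1 - exp(-2 theta t)) / (2 theta).
With theta = 8, sigma = 8/5, x_0 = -4/5:
  E[X_t] = -4/5 * exp(-8 t) = -4*exp(-8*t)/5
  Var(X_t) = (8/5)^2 * (1 - exp(-2*8 t)) / (2 * 8) = 4/25 - 4*exp(-16*t)/25.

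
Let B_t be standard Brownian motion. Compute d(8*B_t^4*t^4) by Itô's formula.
d(8*B_t^4*t^4) = (B_t^2*t^3*(32*B_t^2 + 48*t)) dt + (32*B_t^3*t^4) dB_t

Itô's formula for f(t, x): d f(t, B_t) = (f_t + (1/2) f_xx) dt + f_x dB_t. Compute partials of f(t, x) = 8*t^4*x^4:
  f_t(t,x)  = 32*t^3*x^4
  f_x(t,x)  = 32*t^4*x^3
  f_xx(t,x) = 96*t^4*x^2
Assemble drift = f_t + (1/2) f_xx = t^3*x^2*(48*t + 32*x^2) and diffusion = f_x = 32*t^4*x^3. Substituting x = B_t:
  d(8*B_t^4*t^4) = (B_t^2*t^3*(32*B_t^2 + 48*t)) dt + (32*B_t^3*t^4) dB_t.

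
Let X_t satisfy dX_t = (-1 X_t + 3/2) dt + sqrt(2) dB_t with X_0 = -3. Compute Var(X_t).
Var(X_t) = 1 - exp(-2*t)

The variance V(t) = Var(X_t) satisfies V'(t) = 2 a V(t) + c^2 with V(0) = 0 (drift coefficient is linear in X, diffusion is constant). With a = -1, c = sqrt(2), the solution is
  V(t) = (c^2 / (2 a)) * (exp(2 a t) - 1)
       = (sqrt(2)^2 / (2*(-1))) * (exp((-2) t) - 1)
       = 1 - exp(-2*t).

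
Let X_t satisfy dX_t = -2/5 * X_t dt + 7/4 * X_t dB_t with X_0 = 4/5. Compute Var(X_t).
Var(X_t) = (16*exp(49*t/16) - 16)*exp(-4*t/5)/25

For GBM dX = mu X dt + sigma X dB with X_0 = x_0, apply Itô to Y = log X: dY = (mu - sigma^2/2) dt + sigma dB, so Y_t = log(x_0) + (mu - sigma^2/2) t + sigma B_t and hence X_t = x_0 * exp((mu - sigma^2/2) t + sigma B_t).
With mu = -2/5, sigma = 7/4, x_0 = 4/5, this gives:
  X_t = 4/5 * exp((-309/160) * t + (7/4) * B_t).
Since sigma*B_t ~ Normal(0, sigma^2 t), E[exp(sigma*B_t)] = exp(sigma^2 t / 2); so E[X_t] = x_0 * exp((mu - sigma^2/2) t) * exp(sigma^2 t / 2) = x_0 * exp(mu t) = 4*exp(-2*t/5)/5.
Var(X_t) = E[X_t^2] - (E[X_t])^2 = x_0^2 * exp(2 mu t) * (exp(sigma^2 t) - 1) = (16*exp(49*t/16) - 16)*exp(-4*t/5)/25.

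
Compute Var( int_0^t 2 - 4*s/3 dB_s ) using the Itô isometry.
Var = 4*t*(4*t^2 - 18*t + 27)/27

The Itô integral of a deterministic integrand f(s) has mean 0 because each increment f(s) * (B_{s+ds} - B_s) has mean 0. By the Itô isometry:
  Var( int_0^t f(s) dB_s ) = E[ (int_0^t f(s) dB_s)^2 ] = int_0^t f(s)^2 ds.
Here f(s) = 2 - 4*s/3, so f(s)^2 = 4*(2*s - 3)^2/9. Integrate:
  int_0^t (4*(2*s - 3)^2/9) ds = 4*t*(4*t^2 - 18*t + 27)/27.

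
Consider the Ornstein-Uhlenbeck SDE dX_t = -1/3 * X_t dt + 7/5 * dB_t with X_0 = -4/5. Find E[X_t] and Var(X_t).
E[X_t] = -4*exp(-t/3)/5; Var(X_t) = 147/50 - 147*exp(-2*t/3)/50

The OU SDE dX = -theta X dt + sigma dB admits the integrating factor exp(theta t): d(exp(theta t) X_t) = sigma exp(theta t) dB_t. Integrating from 0 to t:
  X_t = x_0 * exp(-theta t) + sigma * int_0^t exp(-theta (t-s)) dB_s.
The Itô integral has mean 0 and (by the Itô isometry) variance sigma^2 * int_0^t exp(-2 theta (t - s)) ds = sigma^2 * (1 - exp(-2 theta t)) / (2 theta).
With theta = 1/3, sigma = 7/5, x_0 = -4/5:
  E[X_t] = -4/5 * exp(-1/3 t) = -4*exp(-t/3)/5
  Var(X_t) = (7/5)^2 * (1 - exp(-2*1/3 t)) / (2 * 1/3) = 147/50 - 147*exp(-2*t/3)/50.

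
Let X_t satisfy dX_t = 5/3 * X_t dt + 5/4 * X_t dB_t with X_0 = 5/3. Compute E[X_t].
E[X_t] = 5*exp(5*t/3)/3

For GBM dX = mu X dt + sigma X dB with X_0 = x_0, apply Itô to Y = log X: dY = (mu - sigma^2/2) dt + sigma dB, so Y_t = log(x_0) + (mu - sigma^2/2) t + sigma B_t and hence X_t = x_0 * exp((mu - sigma^2/2) t + sigma B_t).
With mu = 5/3, sigma = 5/4, x_0 = 5/3, this gives:
  X_t = 5/3 * exp((85/96) * t + (5/4) * B_t).
Since sigma*B_t ~ Normal(0, sigma^2 t), E[exp(sigma*B_t)] = exp(sigma^2 t / 2); so E[X_t] = x_0 * exp((mu - sigma^2/2) t) * exp(sigma^2 t / 2) = x_0 * exp(mu t) = 5*exp(5*t/3)/3.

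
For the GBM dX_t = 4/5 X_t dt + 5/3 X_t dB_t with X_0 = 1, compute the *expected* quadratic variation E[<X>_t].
E[<X>_t] = 125*exp(197*t/45)/197 - 125/197

<X>_t = int_0^t ((5/3) * X_s)^2 ds. Taking expectation inside the integral: E[<X>_t] = (5/3)^2 * int_0^t E[X_s^2] ds. For GBM, E[X_s^2] = x_0^2 * exp((2 mu + sigma^2) s). Integrating:
  E[<X>_t] = (5/3)^2 * 1^2 * (exp((2*(4/5) + (5/3)^2) t) - 1) / (2*(4/5) + (5/3)^2)
           = (5/3)^2 * 1^2 * (exp((197/45) t) - 1) / (197/45) = 125*exp(197*t/45)/197 - 125/197.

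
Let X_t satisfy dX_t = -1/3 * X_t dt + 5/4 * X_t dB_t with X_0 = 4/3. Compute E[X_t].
E[X_t] = 4*exp(-t/3)/3

For GBM dX = mu X dt + sigma X dB with X_0 = x_0, apply Itô to Y = log X: dY = (mu - sigma^2/2) dt + sigma dB, so Y_t = log(x_0) + (mu - sigma^2/2) t + sigma B_t and hence X_t = x_0 * exp((mu - sigma^2/2) t + sigma B_t).
With mu = -1/3, sigma = 5/4, x_0 = 4/3, this gives:
  X_t = 4/3 * exp((-107/96) * t + (5/4) * B_t).
Since sigma*B_t ~ Normal(0, sigma^2 t), E[exp(sigma*B_t)] = exp(sigma^2 t / 2); so E[X_t] = x_0 * exp((mu - sigma^2/2) t) * exp(sigma^2 t / 2) = x_0 * exp(mu t) = 4*exp(-t/3)/3.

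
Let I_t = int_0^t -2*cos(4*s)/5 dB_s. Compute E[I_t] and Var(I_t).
E[I_t] = 0; Var(I_t) = 2*t/25 + sin(4*t)*cos(4*t)/50

The Itô integral of a deterministic integrand f(s) has mean 0 because each increment f(s) * (B_{s+ds} - B_s) has mean 0. By the Itô isometry:
  Var( int_0^t f(s) dB_s ) = E[ (int_0^t f(s) dB_s)^2 ] = int_0^t f(s)^2 ds.
Here f(s) = -2*cos(4*s)/5, so f(s)^2 = 4*cos(4*s)^2/25. Integrate:
  int_0^t (4*cos(4*s)^2/25) ds = 2*t/25 + sin(4*t)*cos(4*t)/50.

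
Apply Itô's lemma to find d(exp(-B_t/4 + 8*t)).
d(exp(-B_t/4 + 8*t)) = (257*exp(-B_t/4 + 8*t)/32) dt + (-exp(-B_t/4 + 8*t)/4) dB_t

Itô's formula for f(t, x): d f(t, B_t) = (f_t + (1/2) f_xx) dt + f_x dB_t. Compute partials of f(t, x) = exp(8*t - x/4):
  f_t(t,x)  = 8*exp(8*t - x/4)
  f_x(t,x)  = -exp(8*t - x/4)/4
  f_xx(t,x) = exp(8*t - x/4)/16
Assemble drift = f_t + (1/2) f_xx = 257*exp(8*t - x/4)/32 and diffusion = f_x = -exp(8*t - x/4)/4. Substituting x = B_t:
  d(exp(-B_t/4 + 8*t)) = (257*exp(-B_t/4 + 8*t)/32) dt + (-exp(-B_t/4 + 8*t)/4) dB_t.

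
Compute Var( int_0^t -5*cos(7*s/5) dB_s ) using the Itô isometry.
Var = 25*t/2 + 125*sin(14*t/5)/28

The Itô integral of a deterministic integrand f(s) has mean 0 because each increment f(s) * (B_{s+ds} - B_s) has mean 0. By the Itô isometry:
  Var( int_0^t f(s) dB_s ) = E[ (int_0^t f(s) dB_s)^2 ] = int_0^t f(s)^2 ds.
Here f(s) = -5*cos(7*s/5), so f(s)^2 = 25*cos(7*s/5)^2. Integrate:
  int_0^t (25*cos(7*s/5)^2) ds = 25*t/2 + 125*sin(14*t/5)/28.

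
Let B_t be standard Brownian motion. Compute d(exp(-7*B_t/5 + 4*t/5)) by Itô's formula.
d(exp(-7*B_t/5 + 4*t/5)) = (89*exp(-7*B_t/5 + 4*t/5)/50) dt + (-7*exp(-7*B_t/5 + 4*t/5)/5) dB_t

Itô's formula for f(t, x): d f(t, B_t) = (f_t + (1/2) f_xx) dt + f_x dB_t. Compute partials of f(t, x) = exp(4*t/5 - 7*x/5):
  f_t(t,x)  = 4*exp(4*t/5 - 7*x/5)/5
  f_x(t,x)  = -7*exp(4*t/5 - 7*x/5)/5
  f_xx(t,x) = 49*exp(4*t/5 - 7*x/5)/25
Assemble drift = f_t + (1/2) f_xx = 89*exp(4*t/5 - 7*x/5)/50 and diffusion = f_x = -7*exp(4*t/5 - 7*x/5)/5. Substituting x = B_t:
  d(exp(-7*B_t/5 + 4*t/5)) = (89*exp(-7*B_t/5 + 4*t/5)/50) dt + (-7*exp(-7*B_t/5 + 4*t/5)/5) dB_t.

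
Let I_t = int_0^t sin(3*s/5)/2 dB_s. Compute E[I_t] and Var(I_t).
E[I_t] = 0; Var(I_t) = t/8 - 5*sin(6*t/5)/48

The Itô integral of a deterministic integrand f(s) has mean 0 because each increment f(s) * (B_{s+ds} - B_s) has mean 0. By the Itô isometry:
  Var( int_0^t f(s) dB_s ) = E[ (int_0^t f(s) dB_s)^2 ] = int_0^t f(s)^2 ds.
Here f(s) = sin(3*s/5)/2, so f(s)^2 = sin(3*s/5)^2/4. Integrate:
  int_0^t (sin(3*s/5)^2/4) ds = t/8 - 5*sin(6*t/5)/48.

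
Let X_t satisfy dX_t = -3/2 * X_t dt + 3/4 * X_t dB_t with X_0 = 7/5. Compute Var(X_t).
Var(X_t) = (49*exp(9*t/16) - 49)*exp(-3*t)/25

For GBM dX = mu X dt + sigma X dB with X_0 = x_0, apply Itô to Y = log X: dY = (mu - sigma^2/2) dt + sigma dB, so Y_t = log(x_0) + (mu - sigma^2/2) t + sigma B_t and hence X_t = x_0 * exp((mu - sigma^2/2) t + sigma B_t).
With mu = -3/2, sigma = 3/4, x_0 = 7/5, this gives:
  X_t = 7/5 * exp((-57/32) * t + (3/4) * B_t).
Since sigma*B_t ~ Normal(0, sigma^2 t), E[exp(sigma*B_t)] = exp(sigma^2 t / 2); so E[X_t] = x_0 * exp((mu - sigma^2/2) t) * exp(sigma^2 t / 2) = x_0 * exp(mu t) = 7*exp(-3*t/2)/5.
Var(X_t) = E[X_t^2] - (E[X_t])^2 = x_0^2 * exp(2 mu t) * (exp(sigma^2 t) - 1) = (49*exp(9*t/16) - 49)*exp(-3*t)/25.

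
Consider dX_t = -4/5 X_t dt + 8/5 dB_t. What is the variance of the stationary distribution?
lim Var(X_t) = 8/5

The OU SDE dX = -theta X dt + sigma dB admits the integrating factor exp(theta t): d(exp(theta t) X_t) = sigma exp(theta t) dB_t. Integrating from 0 to t gives X_t = x_0 * exp(-theta t) + sigma * int_0^t exp(-theta (t-s)) dB_s for any initial x_0. The Itô integral has variance (by the Itô isometry) sigma^2 * int_0^t exp(-2 theta (t - s)) ds = sigma^2 * (1 - exp(-2 theta t)) / (2 theta), independent of x_0.
With theta = 4/5, sigma = 8/5:
  Var(X_t) = (8/5)^2 * (1 - exp(-2*4/5 t)) / (2 * 4/5) = 8/5 - 8*exp(-8*t/5)/5.
As t -> infinity, exp(-2*4/5 t) -> 0, so the stationary variance is sigma^2 / (2 theta) = 8/5.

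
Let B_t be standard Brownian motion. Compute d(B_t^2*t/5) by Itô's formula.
d(B_t^2*t/5) = (B_t^2/5 + t/5) dt + (2*B_t*t/5) dB_t

Itô's formula for f(t, x): d f(t, B_t) = (f_t + (1/2) f_xx) dt + f_x dB_t. Compute partials of f(t, x) = t*x^2/5:
  f_t(t,x)  = x^2/5
  f_x(t,x)  = 2*t*x/5
  f_xx(t,x) = 2*t/5
Assemble drift = f_t + (1/2) f_xx = t/5 + x^2/5 and diffusion = f_x = 2*t*x/5. Substituting x = B_t:
  d(B_t^2*t/5) = (B_t^2/5 + t/5) dt + (2*B_t*t/5) dB_t.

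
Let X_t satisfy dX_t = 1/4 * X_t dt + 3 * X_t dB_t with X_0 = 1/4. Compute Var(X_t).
Var(X_t) = (exp(9*t) - 1)*exp(t/2)/16

For GBM dX = mu X dt + sigma X dB with X_0 = x_0, apply Itô to Y = log X: dY = (mu - sigma^2/2) dt + sigma dB, so Y_t = log(x_0) + (mu - sigma^2/2) t + sigma B_t and hence X_t = x_0 * exp((mu - sigma^2/2) t + sigma B_t).
With mu = 1/4, sigma = 3, x_0 = 1/4, this gives:
  X_t = 1/4 * exp((-17/4) * t + (3) * B_t).
Since sigma*B_t ~ Normal(0, sigma^2 t), E[exp(sigma*B_t)] = exp(sigma^2 t / 2); so E[X_t] = x_0 * exp((mu - sigma^2/2) t) * exp(sigma^2 t / 2) = x_0 * exp(mu t) = exp(t/4)/4.
Var(X_t) = E[X_t^2] - (E[X_t])^2 = x_0^2 * exp(2 mu t) * (exp(sigma^2 t) - 1) = (exp(9*t) - 1)*exp(t/2)/16.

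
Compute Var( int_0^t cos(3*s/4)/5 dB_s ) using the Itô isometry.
Var = t/50 + sin(3*t/2)/75

The Itô integral of a deterministic integrand f(s) has mean 0 because each increment f(s) * (B_{s+ds} - B_s) has mean 0. By the Itô isometry:
  Var( int_0^t f(s) dB_s ) = E[ (int_0^t f(s) dB_s)^2 ] = int_0^t f(s)^2 ds.
Here f(s) = cos(3*s/4)/5, so f(s)^2 = cos(3*s/4)^2/25. Integrate:
  int_0^t (cos(3*s/4)^2/25) ds = t/50 + sin(3*t/2)/75.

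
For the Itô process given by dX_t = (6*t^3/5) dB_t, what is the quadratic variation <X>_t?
<X>_t = 36*t^7/175

For an Itô process dX_t = a(t) dt + b(t) dB_t, the quadratic variation is <X>_t = int_0^t b(s)^2 ds (the drift term does not contribute). Here b(s) = 6*s^3/5, so
  b(s)^2 = 36*s^6/25.
Integrating from 0 to t:
  <X>_t = int_0^t (36*s^6/25) ds = 36*t^7/175.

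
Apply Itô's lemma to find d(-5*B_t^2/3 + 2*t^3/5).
d(-5*B_t^2/3 + 2*t^3/5) = (6*t^2/5 - 5/3) dt + (-10*B_t/3) dB_t

Itô's formula for f(t, x): d f(t, B_t) = (f_t + (1/2) f_xx) dt + f_x dB_t. Compute partials of f(t, x) = 2*t^3/5 - 5*x^2/3:
  f_t(t,x)  = 6*t^2/5
  f_x(t,x)  = -10*x/3
  f_xx(t,x) = -10/3
Assemble drift = f_t + (1/2) f_xx = 6*t^2/5 - 5/3 and diffusion = f_x = -10*x/3. Substituting x = B_t:
  d(-5*B_t^2/3 + 2*t^3/5) = (6*t^2/5 - 5/3) dt + (-10*B_t/3) dB_t.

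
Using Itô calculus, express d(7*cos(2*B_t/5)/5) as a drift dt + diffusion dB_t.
d(7*cos(2*B_t/5)/5) = (-14*cos(2*B_t/5)/125) dt + (-14*sin(2*B_t/5)/25) dB_t

Itô's formula for f(B_t) gives d f(B_t) = f'(B_t) dB_t + (1/2) f''(B_t) dt. Compute derivatives of f(x) = 7*cos(2*x/5)/5:
  f'(x)  = -14*sin(2*x/5)/25
  f''(x) = -28*cos(2*x/5)/125
Substitute x = B_t and multiply the f'' term by 1/2:
  drift     = (1/2) * (-28*cos(2*x/5)/125) evaluated at B_t = -14*cos(2*B_t/5)/125
  diffusion = (-14*sin(2*x/5)/25) evaluated at B_t = -14*sin(2*B_t/5)/25
Therefore d(7*cos(2*B_t/5)/5) = (-14*cos(2*B_t/5)/125) dt + (-14*sin(2*B_t/5)/25) dB_t.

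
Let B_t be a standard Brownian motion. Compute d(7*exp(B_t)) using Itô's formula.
d(7*exp(B_t)) = (7*exp(B_t)/2) dt + (7*exp(B_t)) dB_t

Itô's formula for f(B_t) gives d f(B_t) = f'(B_t) dB_t + (1/2) f''(B_t) dt. Compute derivatives of f(x) = 7*exp(x):
  f'(x)  = 7*exp(x)
  f''(x) = 7*exp(x)
Substitute x = B_t and multiply the f'' term by 1/2:
  drift     = (1/2) * (7*exp(x)) evaluated at B_t = 7*exp(B_t)/2
  diffusion = (7*exp(x)) evaluated at B_t = 7*exp(B_t)
Therefore d(7*exp(B_t)) = (7*exp(B_t)/2) dt + (7*exp(B_t)) dB_t.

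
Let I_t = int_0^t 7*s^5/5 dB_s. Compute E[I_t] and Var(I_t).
E[I_t] = 0; Var(I_t) = 49*t^11/275

The Itô integral of a deterministic integrand f(s) has mean 0 because each increment f(s) * (B_{s+ds} - B_s) has mean 0. By the Itô isometry:
  Var( int_0^t f(s) dB_s ) = E[ (int_0^t f(s) dB_s)^2 ] = int_0^t f(s)^2 ds.
Here f(s) = 7*s^5/5, so f(s)^2 = 49*s^10/25. Integrate:
  int_0^t (49*s^10/25) ds = 49*t^11/275.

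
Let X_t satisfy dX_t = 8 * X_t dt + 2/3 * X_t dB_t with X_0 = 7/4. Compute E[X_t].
E[X_t] = 7*exp(8*t)/4

For GBM dX = mu X dt + sigma X dB with X_0 = x_0, apply Itô to Y = log X: dY = (mu - sigma^2/2) dt + sigma dB, so Y_t = log(x_0) + (mu - sigma^2/2) t + sigma B_t and hence X_t = x_0 * exp((mu - sigma^2/2) t + sigma B_t).
With mu = 8, sigma = 2/3, x_0 = 7/4, this gives:
  X_t = 7/4 * exp((70/9) * t + (2/3) * B_t).
Since sigma*B_t ~ Normal(0, sigma^2 t), E[exp(sigma*B_t)] = exp(sigma^2 t / 2); so E[X_t] = x_0 * exp((mu - sigma^2/2) t) * exp(sigma^2 t / 2) = x_0 * exp(mu t) = 7*exp(8*t)/4.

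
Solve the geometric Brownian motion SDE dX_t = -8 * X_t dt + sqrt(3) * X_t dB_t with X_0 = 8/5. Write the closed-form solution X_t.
X_t = 8/5 * exp((-19/2) * t + (sqrt(3)) * B_t)

For GBM dX = mu X dt + sigma X dB with X_0 = x_0, apply Itô to Y = log X: dY = (mu - sigma^2/2) dt + sigma dB, so Y_t = log(x_0) + (mu - sigma^2/2) t + sigma B_t and hence X_t = x_0 * exp((mu - sigma^2/2) t + sigma B_t).
With mu = -8, sigma = sqrt(3), x_0 = 8/5, this gives:
  X_t = 8/5 * exp((-19/2) * t + (sqrt(3)) * B_t).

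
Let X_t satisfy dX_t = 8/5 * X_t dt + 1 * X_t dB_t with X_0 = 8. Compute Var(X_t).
Var(X_t) = 64*(exp(t) - 1)*exp(16*t/5)

For GBM dX = mu X dt + sigma X dB with X_0 = x_0, apply Itô to Y = log X: dY = (mu - sigma^2/2) dt + sigma dB, so Y_t = log(x_0) + (mu - sigma^2/2) t + sigma B_t and hence X_t = x_0 * exp((mu - sigma^2/2) t + sigma B_t).
With mu = 8/5, sigma = 1, x_0 = 8, this gives:
  X_t = 8 * exp((11/10) * t + (1) * B_t).
Since sigma*B_t ~ Normal(0, sigma^2 t), E[exp(sigma*B_t)] = exp(sigma^2 t / 2); so E[X_t] = x_0 * exp((mu - sigma^2/2) t) * exp(sigma^2 t / 2) = x_0 * exp(mu t) = 8*exp(8*t/5).
Var(X_t) = E[X_t^2] - (E[X_t])^2 = x_0^2 * exp(2 mu t) * (exp(sigma^2 t) - 1) = 64*(exp(t) - 1)*exp(16*t/5).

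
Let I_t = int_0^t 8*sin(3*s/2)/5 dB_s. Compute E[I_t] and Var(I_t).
E[I_t] = 0; Var(I_t) = 32*t/25 - 32*sin(3*t)/75

The Itô integral of a deterministic integrand f(s) has mean 0 because each increment f(s) * (B_{s+ds} - B_s) has mean 0. By the Itô isometry:
  Var( int_0^t f(s) dB_s ) = E[ (int_0^t f(s) dB_s)^2 ] = int_0^t f(s)^2 ds.
Here f(s) = 8*sin(3*s/2)/5, so f(s)^2 = 64*sin(3*s/2)^2/25. Integrate:
  int_0^t (64*sin(3*s/2)^2/25) ds = 32*t/25 - 32*sin(3*t)/75.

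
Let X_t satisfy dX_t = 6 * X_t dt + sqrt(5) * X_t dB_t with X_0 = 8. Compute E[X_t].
E[X_t] = 8*exp(6*t)

For GBM dX = mu X dt + sigma X dB with X_0 = x_0, apply Itô to Y = log X: dY = (mu - sigma^2/2) dt + sigma dB, so Y_t = log(x_0) + (mu - sigma^2/2) t + sigma B_t and hence X_t = x_0 * exp((mu - sigma^2/2) t + sigma B_t).
With mu = 6, sigma = sqrt(5), x_0 = 8, this gives:
  X_t = 8 * exp((7/2) * t + (sqrt(5)) * B_t).
Since sigma*B_t ~ Normal(0, sigma^2 t), E[exp(sigma*B_t)] = exp(sigma^2 t / 2); so E[X_t] = x_0 * exp((mu - sigma^2/2) t) * exp(sigma^2 t / 2) = x_0 * exp(mu t) = 8*exp(6*t).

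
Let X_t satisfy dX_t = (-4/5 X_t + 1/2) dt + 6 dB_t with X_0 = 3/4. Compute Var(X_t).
Var(X_t) = 45/2 - 45*exp(-8*t/5)/2

The variance V(t) = Var(X_t) satisfies V'(t) = 2 a V(t) + c^2 with V(0) = 0 (drift coefficient is linear in X, diffusion is constant). With a = -4/5, c = 6, the solution is
  V(t) = (c^2 / (2 a)) * (exp(2 a t) - 1)
       = (6^2 / (2*(-4/5))) * (exp((-8/5) t) - 1)
       = 45/2 - 45*exp(-8*t/5)/2.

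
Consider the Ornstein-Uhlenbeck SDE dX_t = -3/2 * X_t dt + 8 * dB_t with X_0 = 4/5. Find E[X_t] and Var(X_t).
E[X_t] = 4*exp(-3*t/2)/5; Var(X_t) = 64/3 - 64*exp(-3*t)/3

The OU SDE dX = -theta X dt + sigma dB admits the integrating factor exp(theta t): d(exp(theta t) X_t) = sigma exp(theta t) dB_t. Integrating from 0 to t:
  X_t = x_0 * exp(-theta t) + sigma * int_0^t exp(-theta (t-s)) dB_s.
The Itô integral has mean 0 and (by the Itô isometry) variance sigma^2 * int_0^t exp(-2 theta (t - s)) ds = sigma^2 * (1 - exp(-2 theta t)) / (2 theta).
With theta = 3/2, sigma = 8, x_0 = 4/5:
  E[X_t] = 4/5 * exp(-3/2 t) = 4*exp(-3*t/2)/5
  Var(X_t) = (8)^2 * (1 - exp(-2*3/2 t)) / (2 * 3/2) = 64/3 - 64*exp(-3*t)/3.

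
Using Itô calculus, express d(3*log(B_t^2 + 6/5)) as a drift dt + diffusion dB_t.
d(3*log(B_t^2 + 6/5)) = (15*(6 - 5*B_t^2)/(5*B_t^2 + 6)^2) dt + (30*B_t/(5*B_t^2 + 6)) dB_t

Itô's formula for f(B_t) gives d f(B_t) = f'(B_t) dB_t + (1/2) f''(B_t) dt. Compute derivatives of f(x) = 3*log(x^2 + 6/5):
  f'(x)  = 30*x/(5*x^2 + 6)
  f''(x) = 30*(6 - 5*x^2)/(5*x^2 + 6)^2
Substitute x = B_t and multiply the f'' term by 1/2:
  drift     = (1/2) * (30*(6 - 5*x^2)/(5*x^2 + 6)^2) evaluated at B_t = 15*(6 - 5*B_t^2)/(5*B_t^2 + 6)^2
  diffusion = (30*x/(5*x^2 + 6)) evaluated at B_t = 30*B_t/(5*B_t^2 + 6)
Therefore d(3*log(B_t^2 + 6/5)) = (15*(6 - 5*B_t^2)/(5*B_t^2 + 6)^2) dt + (30*B_t/(5*B_t^2 + 6)) dB_t.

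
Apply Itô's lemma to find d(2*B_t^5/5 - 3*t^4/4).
d(2*B_t^5/5 - 3*t^4/4) = (4*B_t^3 - 3*t^3) dt + (2*B_t^4) dB_t

Itô's formula for f(t, x): d f(t, B_t) = (f_t + (1/2) f_xx) dt + f_x dB_t. Compute partials of f(t, x) = -3*t^4/4 + 2*x^5/5:
  f_t(t,x)  = -3*t^3
  f_x(t,x)  = 2*x^4
  f_xx(t,x) = 8*x^3
Assemble drift = f_t + (1/2) f_xx = -3*t^3 + 4*x^3 and diffusion = f_x = 2*x^4. Substituting x = B_t:
  d(2*B_t^5/5 - 3*t^4/4) = (4*B_t^3 - 3*t^3) dt + (2*B_t^4) dB_t.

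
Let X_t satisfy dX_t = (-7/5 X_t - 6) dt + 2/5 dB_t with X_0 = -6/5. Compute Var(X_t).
Var(X_t) = 2/35 - 2*exp(-14*t/5)/35

The variance V(t) = Var(X_t) satisfies V'(t) = 2 a V(t) + c^2 with V(0) = 0 (drift coefficient is linear in X, diffusion is constant). With a = -7/5, c = 2/5, the solution is
  V(t) = (c^2 / (2 a)) * (exp(2 a t) - 1)
       = ((2/5)^2 / (2*(-7/5))) * (exp((-14/5) t) - 1)
       = 2/35 - 2*exp(-14*t/5)/35.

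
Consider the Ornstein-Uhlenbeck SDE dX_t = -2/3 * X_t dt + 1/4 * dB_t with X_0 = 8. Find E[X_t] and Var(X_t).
E[X_t] = 8*exp(-2*t/3); Var(X_t) = 3/64 - 3*exp(-4*t/3)/64

The OU SDE dX = -theta X dt + sigma dB admits the integrating factor exp(theta t): d(exp(theta t) X_t) = sigma exp(theta t) dB_t. Integrating from 0 to t:
  X_t = x_0 * exp(-theta t) + sigma * int_0^t exp(-theta (t-s)) dB_s.
The Itô integral has mean 0 and (by the Itô isometry) variance sigma^2 * int_0^t exp(-2 theta (t - s)) ds = sigma^2 * (1 - exp(-2 theta t)) / (2 theta).
With theta = 2/3, sigma = 1/4, x_0 = 8:
  E[X_t] = 8 * exp(-2/3 t) = 8*exp(-2*t/3)
  Var(X_t) = (1/4)^2 * (1 - exp(-2*2/3 t)) / (2 * 2/3) = 3/64 - 3*exp(-4*t/3)/64.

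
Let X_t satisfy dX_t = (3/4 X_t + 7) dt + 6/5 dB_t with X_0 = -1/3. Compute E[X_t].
E[X_t] = 9*exp(3*t/4) - 28/3

Taking expectations and using E[dB_t] = 0, the mean m(t) = E[X_t] satisfies the ODE m'(t) = a m(t) + b with m(0) = x_0. With a = 3/4, b = 7, x_0 = -1/3, the solution is
  m(t) = x_0 * exp(a t) + (b/a) * (exp(a t) - 1)
       = (-1/3) * exp((3/4) t) + (7/(3/4)) * (exp((3/4) t) - 1)
       = 9*exp(3*t/4) - 28/3.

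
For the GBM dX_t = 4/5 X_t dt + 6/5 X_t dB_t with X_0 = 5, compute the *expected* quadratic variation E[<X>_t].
E[<X>_t] = 225*exp(76*t/25)/19 - 225/19

<X>_t = int_0^t ((6/5) * X_s)^2 ds. Taking expectation inside the integral: E[<X>_t] = (6/5)^2 * int_0^t E[X_s^2] ds. For GBM, E[X_s^2] = x_0^2 * exp((2 mu + sigma^2) s). Integrating:
  E[<X>_t] = (6/5)^2 * 5^2 * (exp((2*(4/5) + (6/5)^2) t) - 1) / (2*(4/5) + (6/5)^2)
           = (6/5)^2 * 5^2 * (exp((76/25) t) - 1) / (76/25) = 225*exp(76*t/25)/19 - 225/19.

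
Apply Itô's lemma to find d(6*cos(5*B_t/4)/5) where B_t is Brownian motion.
d(6*cos(5*B_t/4)/5) = (-15*cos(5*B_t/4)/16) dt + (-3*sin(5*B_t/4)/2) dB_t

Itô's formula for f(B_t) gives d f(B_t) = f'(B_t) dB_t + (1/2) f''(B_t) dt. Compute derivatives of f(x) = 6*cos(5*x/4)/5:
  f'(x)  = -3*sin(5*x/4)/2
  f''(x) = -15*cos(5*x/4)/8
Substitute x = B_t and multiply the f'' term by 1/2:
  drift     = (1/2) * (-15*cos(5*x/4)/8) evaluated at B_t = -15*cos(5*B_t/4)/16
  diffusion = (-3*sin(5*x/4)/2) evaluated at B_t = -3*sin(5*B_t/4)/2
Therefore d(6*cos(5*B_t/4)/5) = (-15*cos(5*B_t/4)/16) dt + (-3*sin(5*B_t/4)/2) dB_t.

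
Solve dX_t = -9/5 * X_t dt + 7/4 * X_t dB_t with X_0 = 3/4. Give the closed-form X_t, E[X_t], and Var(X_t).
X_t = 3/4 * exp((-533/160) t + (7/4) B_t); E[X_t] = 3*exp(-9*t/5)/4; Var(X_t) = (9*exp(49*t/16) - 9)*exp(-18*t/5)/16

For GBM dX = mu X dt + sigma X dB with X_0 = x_0, apply Itô to Y = log X: dY = (mu - sigma^2/2) dt + sigma dB, so Y_t = log(x_0) + (mu - sigma^2/2) t + sigma B_t and hence X_t = x_0 * exp((mu - sigma^2/2) t + sigma B_t).
With mu = -9/5, sigma = 7/4, x_0 = 3/4, this gives:
  X_t = 3/4 * exp((-533/160) * t + (7/4) * B_t).
Since sigma*B_t ~ Normal(0, sigma^2 t), E[exp(sigma*B_t)] = exp(sigma^2 t / 2); so E[X_t] = x_0 * exp((mu - sigma^2/2) t) * exp(sigma^2 t / 2) = x_0 * exp(mu t) = 3*exp(-9*t/5)/4.
Var(X_t) = E[X_t^2] - (E[X_t])^2 = x_0^2 * exp(2 mu t) * (exp(sigma^2 t) - 1) = (9*exp(49*t/16) - 9)*exp(-18*t/5)/16.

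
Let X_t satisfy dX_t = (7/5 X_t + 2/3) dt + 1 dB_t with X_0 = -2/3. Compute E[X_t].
E[X_t] = -4*exp(7*t/5)/21 - 10/21

Taking expectations and using E[dB_t] = 0, the mean m(t) = E[X_t] satisfies the ODE m'(t) = a m(t) + b with m(0) = x_0. With a = 7/5, b = 2/3, x_0 = -2/3, the solution is
  m(t) = x_0 * exp(a t) + (b/a) * (exp(a t) - 1)
       = (-2/3) * exp((7/5) t) + ((2/3)/(7/5)) * (exp((7/5) t) - 1)
       = -4*exp(7*t/5)/21 - 10/21.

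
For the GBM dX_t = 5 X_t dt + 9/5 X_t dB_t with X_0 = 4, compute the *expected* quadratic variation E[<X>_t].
E[<X>_t] = 1296*exp(331*t/25)/331 - 1296/331

<X>_t = int_0^t ((9/5) * X_s)^2 ds. Taking expectation inside the integral: E[<X>_t] = (9/5)^2 * int_0^t E[X_s^2] ds. For GBM, E[X_s^2] = x_0^2 * exp((2 mu + sigma^2) s). Integrating:
  E[<X>_t] = (9/5)^2 * 4^2 * (exp((2*5 + (9/5)^2) t) - 1) / (2*5 + (9/5)^2)
           = (9/5)^2 * 4^2 * (exp((331/25) t) - 1) / (331/25) = 1296*exp(331*t/25)/331 - 1296/331.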